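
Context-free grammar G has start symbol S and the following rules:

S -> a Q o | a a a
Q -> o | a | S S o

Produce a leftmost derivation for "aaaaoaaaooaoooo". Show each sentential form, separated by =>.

S=>aQo=>aSSoo=>aaQoSoo=>aaSSooSoo=>aaaQoSooSoo=>aaaaoSooSoo=>aaaaoaaaooSoo=>aaaaoaaaooaQooo=>aaaaoaaaooaoooo

S => aQo   [S -> a Q o]
aQo => aSSoo   [Q -> S S o]
aSSoo => aaQoSoo   [S -> a Q o]
aaQoSoo => aaSSooSoo   [Q -> S S o]
aaSSooSoo => aaaQoSooSoo   [S -> a Q o]
aaaQoSooSoo => aaaaoSooSoo   [Q -> a]
aaaaoSooSoo => aaaaoaaaooSoo   [S -> a a a]
aaaaoaaaooSoo => aaaaoaaaooaQooo   [S -> a Q o]
aaaaoaaaooaQooo => aaaaoaaaooaoooo   [Q -> o]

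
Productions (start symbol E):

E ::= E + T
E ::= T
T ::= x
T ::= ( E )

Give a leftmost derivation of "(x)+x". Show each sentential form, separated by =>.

E => E+T => T+T => (E)+T => (T)+T => (x)+T => (x)+x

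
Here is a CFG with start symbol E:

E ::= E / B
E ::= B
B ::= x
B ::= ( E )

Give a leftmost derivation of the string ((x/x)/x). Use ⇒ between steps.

E ⇒ B ⇒ (E) ⇒ (E/B) ⇒ (B/B) ⇒ ((E)/B) ⇒ ((E/B)/B) ⇒ ((B/B)/B) ⇒ ((x/B)/B) ⇒ ((x/x)/B) ⇒ ((x/x)/x)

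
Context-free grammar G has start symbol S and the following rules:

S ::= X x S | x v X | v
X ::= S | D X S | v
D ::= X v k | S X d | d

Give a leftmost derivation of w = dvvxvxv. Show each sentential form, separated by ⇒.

S ⇒ XxS ⇒ SxS ⇒ XxSxS ⇒ DXSxSxS ⇒ dXSxSxS ⇒ dvSxSxS ⇒ dvvxSxS ⇒ dvvxvxS ⇒ dvvxvxv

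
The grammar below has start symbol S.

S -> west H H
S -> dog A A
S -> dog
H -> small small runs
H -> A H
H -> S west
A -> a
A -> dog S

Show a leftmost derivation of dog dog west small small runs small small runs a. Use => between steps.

S => dog A A => dog dog S A => dog dog west H H A => dog dog west small small runs H A => dog dog west small small runs small small runs A => dog dog west small small runs small small runs a

S => dog A A   [S -> dog A A]
dog A A => dog dog S A   [A -> dog S]
dog dog S A => dog dog west H H A   [S -> west H H]
dog dog west H H A => dog dog west small small runs H A   [H -> small small runs]
dog dog west small small runs H A => dog dog west small small runs small small runs A   [H -> small small runs]
dog dog west small small runs small small runs A => dog dog west small small runs small small runs a   [A -> a]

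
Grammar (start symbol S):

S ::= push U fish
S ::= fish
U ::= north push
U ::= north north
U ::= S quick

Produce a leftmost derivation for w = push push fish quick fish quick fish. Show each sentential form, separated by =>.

S => push U fish   [S ::= push U fish]
push U fish => push S quick fish   [U ::= S quick]
push S quick fish => push push U fish quick fish   [S ::= push U fish]
push push U fish quick fish => push push S quick fish quick fish   [U ::= S quick]
push push S quick fish quick fish => push push fish quick fish quick fish   [S ::= fish]

S => push U fish => push S quick fish => push push U fish quick fish => push push S quick fish quick fish => push push fish quick fish quick fish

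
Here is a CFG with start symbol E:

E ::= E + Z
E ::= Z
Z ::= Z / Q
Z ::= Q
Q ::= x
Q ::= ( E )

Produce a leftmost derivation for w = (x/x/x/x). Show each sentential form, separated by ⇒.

E ⇒ Z ⇒ Q ⇒ (E) ⇒ (Z) ⇒ (Z/Q) ⇒ (Z/Q/Q) ⇒ (Z/Q/Q/Q) ⇒ (Q/Q/Q/Q) ⇒ (x/Q/Q/Q) ⇒ (x/x/Q/Q) ⇒ (x/x/x/Q) ⇒ (x/x/x/x)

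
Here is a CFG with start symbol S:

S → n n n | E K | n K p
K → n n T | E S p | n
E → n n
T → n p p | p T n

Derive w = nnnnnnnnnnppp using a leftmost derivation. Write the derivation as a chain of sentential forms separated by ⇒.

S⇒EK⇒nnK⇒nnESp⇒nnnnSp⇒nnnnEKp⇒nnnnnnKp⇒nnnnnnESpp⇒nnnnnnnnSpp⇒nnnnnnnnnKppp⇒nnnnnnnnnnppp

S ⇒ EK   [S → E K]
EK ⇒ nnK   [E → n n]
nnK ⇒ nnESp   [K → E S p]
nnESp ⇒ nnnnSp   [E → n n]
nnnnSp ⇒ nnnnEKp   [S → E K]
nnnnEKp ⇒ nnnnnnKp   [E → n n]
nnnnnnKp ⇒ nnnnnnESpp   [K → E S p]
nnnnnnESpp ⇒ nnnnnnnnSpp   [E → n n]
nnnnnnnnSpp ⇒ nnnnnnnnnKppp   [S → n K p]
nnnnnnnnnKppp ⇒ nnnnnnnnnnppp   [K → n]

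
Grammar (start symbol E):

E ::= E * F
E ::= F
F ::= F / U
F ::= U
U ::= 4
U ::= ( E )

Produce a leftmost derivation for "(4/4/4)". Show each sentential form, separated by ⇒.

E ⇒ F ⇒ U ⇒ (E) ⇒ (F) ⇒ (F/U) ⇒ (F/U/U) ⇒ (U/U/U) ⇒ (4/U/U) ⇒ (4/4/U) ⇒ (4/4/4)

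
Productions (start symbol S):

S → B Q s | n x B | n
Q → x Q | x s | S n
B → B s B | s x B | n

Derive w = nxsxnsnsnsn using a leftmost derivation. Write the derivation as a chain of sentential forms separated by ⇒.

S ⇒ nxB ⇒ nxsxB ⇒ nxsxBsB ⇒ nxsxBsBsB ⇒ nxsxBsBsBsB ⇒ nxsxnsBsBsB ⇒ nxsxnsnsBsB ⇒ nxsxnsnsnsB ⇒ nxsxnsnsnsn

S ⇒ nxB   [S → n x B]
nxB ⇒ nxsxB   [B → s x B]
nxsxB ⇒ nxsxBsB   [B → B s B]
nxsxBsB ⇒ nxsxBsBsB   [B → B s B]
nxsxBsBsB ⇒ nxsxBsBsBsB   [B → B s B]
nxsxBsBsBsB ⇒ nxsxnsBsBsB   [B → n]
nxsxnsBsBsB ⇒ nxsxnsnsBsB   [B → n]
nxsxnsnsBsB ⇒ nxsxnsnsnsB   [B → n]
nxsxnsnsnsB ⇒ nxsxnsnsnsn   [B → n]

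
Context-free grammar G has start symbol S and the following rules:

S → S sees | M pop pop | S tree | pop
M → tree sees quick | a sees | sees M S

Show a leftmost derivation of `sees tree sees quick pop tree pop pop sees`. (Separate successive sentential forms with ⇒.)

S ⇒ S sees ⇒ M pop pop sees ⇒ sees M S pop pop sees ⇒ sees tree sees quick S pop pop sees ⇒ sees tree sees quick S tree pop pop sees ⇒ sees tree sees quick pop tree pop pop sees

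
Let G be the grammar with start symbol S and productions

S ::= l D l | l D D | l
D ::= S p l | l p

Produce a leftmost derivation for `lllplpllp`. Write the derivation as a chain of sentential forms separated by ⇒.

S ⇒ lDD ⇒ lSplD ⇒ llDlplD ⇒ lllplplD ⇒ lllplpllp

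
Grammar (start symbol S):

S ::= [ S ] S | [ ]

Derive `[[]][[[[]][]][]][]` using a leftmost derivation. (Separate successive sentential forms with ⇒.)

S ⇒ [S]S   [S ::= [ S ] S]
[S]S ⇒ [[]]S   [S ::= [ ]]
[[]]S ⇒ [[]][S]S   [S ::= [ S ] S]
[[]][S]S ⇒ [[]][[S]S]S   [S ::= [ S ] S]
[[]][[S]S]S ⇒ [[]][[[S]S]S]S   [S ::= [ S ] S]
[[]][[[S]S]S]S ⇒ [[]][[[[]]S]S]S   [S ::= [ ]]
[[]][[[[]]S]S]S ⇒ [[]][[[[]][]]S]S   [S ::= [ ]]
[[]][[[[]][]]S]S ⇒ [[]][[[[]][]][]]S   [S ::= [ ]]
[[]][[[[]][]][]]S ⇒ [[]][[[[]][]][]][]   [S ::= [ ]]

S ⇒ [S]S ⇒ [[]]S ⇒ [[]][S]S ⇒ [[]][[S]S]S ⇒ [[]][[[S]S]S]S ⇒ [[]][[[[]]S]S]S ⇒ [[]][[[[]][]]S]S ⇒ [[]][[[[]][]][]]S ⇒ [[]][[[[]][]][]][]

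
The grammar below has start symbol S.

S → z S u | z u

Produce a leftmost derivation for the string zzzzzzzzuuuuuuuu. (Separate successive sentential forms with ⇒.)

S ⇒ zSu   [S → z S u]
zSu ⇒ zzSuu   [S → z S u]
zzSuu ⇒ zzzSuuu   [S → z S u]
zzzSuuu ⇒ zzzzSuuuu   [S → z S u]
zzzzSuuuu ⇒ zzzzzSuuuuu   [S → z S u]
zzzzzSuuuuu ⇒ zzzzzzSuuuuuu   [S → z S u]
zzzzzzSuuuuuu ⇒ zzzzzzzSuuuuuuu   [S → z S u]
zzzzzzzSuuuuuuu ⇒ zzzzzzzzuuuuuuuu   [S → z u]

S ⇒ zSu ⇒ zzSuu ⇒ zzzSuuu ⇒ zzzzSuuuu ⇒ zzzzzSuuuuu ⇒ zzzzzzSuuuuuu ⇒ zzzzzzzSuuuuuuu ⇒ zzzzzzzzuuuuuuuu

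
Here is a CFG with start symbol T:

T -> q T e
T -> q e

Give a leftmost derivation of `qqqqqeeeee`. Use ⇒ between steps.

T ⇒ qTe ⇒ qqTee ⇒ qqqTeee ⇒ qqqqTeeee ⇒ qqqqqeeeee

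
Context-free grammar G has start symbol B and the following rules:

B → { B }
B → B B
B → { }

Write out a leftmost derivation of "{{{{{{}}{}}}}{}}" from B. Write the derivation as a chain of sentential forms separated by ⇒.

B ⇒ {B}   [B → { B }]
{B} ⇒ {BB}   [B → B B]
{BB} ⇒ {{B}B}   [B → { B }]
{{B}B} ⇒ {{{B}}B}   [B → { B }]
{{{B}}B} ⇒ {{{{B}}}B}   [B → { B }]
{{{{B}}}B} ⇒ {{{{BB}}}B}   [B → B B]
{{{{BB}}}B} ⇒ {{{{{B}B}}}B}   [B → { B }]
{{{{{B}B}}}B} ⇒ {{{{{{}}B}}}B}   [B → { }]
{{{{{{}}B}}}B} ⇒ {{{{{{}}{}}}}B}   [B → { }]
{{{{{{}}{}}}}B} ⇒ {{{{{{}}{}}}}{}}   [B → { }]

B ⇒ {B} ⇒ {BB} ⇒ {{B}B} ⇒ {{{B}}B} ⇒ {{{{B}}}B} ⇒ {{{{BB}}}B} ⇒ {{{{{B}B}}}B} ⇒ {{{{{{}}B}}}B} ⇒ {{{{{{}}{}}}}B} ⇒ {{{{{{}}{}}}}{}}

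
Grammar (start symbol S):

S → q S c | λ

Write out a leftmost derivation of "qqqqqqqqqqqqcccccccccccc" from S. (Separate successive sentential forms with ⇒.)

S ⇒ qSc ⇒ qqScc ⇒ qqqSccc ⇒ qqqqScccc ⇒ qqqqqSccccc ⇒ qqqqqqScccccc ⇒ qqqqqqqSccccccc ⇒ qqqqqqqqScccccccc ⇒ qqqqqqqqqSccccccccc ⇒ qqqqqqqqqqScccccccccc ⇒ qqqqqqqqqqqSccccccccccc ⇒ qqqqqqqqqqqqScccccccccccc ⇒ qqqqqqqqqqqqcccccccccccc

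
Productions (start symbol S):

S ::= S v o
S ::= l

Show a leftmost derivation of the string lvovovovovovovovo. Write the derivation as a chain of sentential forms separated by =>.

S => Svo   [S ::= S v o]
Svo => Svovo   [S ::= S v o]
Svovo => Svovovo   [S ::= S v o]
Svovovo => Svovovovo   [S ::= S v o]
Svovovovo => Svovovovovo   [S ::= S v o]
Svovovovovo => Svovovovovovo   [S ::= S v o]
Svovovovovovo => Svovovovovovovo   [S ::= S v o]
Svovovovovovovo => Svovovovovovovovo   [S ::= S v o]
Svovovovovovovovo => lvovovovovovovovo   [S ::= l]

S => Svo => Svovo => Svovovo => Svovovovo => Svovovovovo => Svovovovovovo => Svovovovovovovo => Svovovovovovovovo => lvovovovovovovovo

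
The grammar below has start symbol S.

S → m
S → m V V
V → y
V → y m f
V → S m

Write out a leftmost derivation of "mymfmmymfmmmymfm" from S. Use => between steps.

S => mVV => mymfV => mymfSm => mymfmVVm => mymfmSmVm => mymfmmVVmVm => mymfmmymfVmVm => mymfmmymfSmmVm => mymfmmymfmmmVm => mymfmmymfmmmymfm

S => mVV   [S → m V V]
mVV => mymfV   [V → y m f]
mymfV => mymfSm   [V → S m]
mymfSm => mymfmVVm   [S → m V V]
mymfmVVm => mymfmSmVm   [V → S m]
mymfmSmVm => mymfmmVVmVm   [S → m V V]
mymfmmVVmVm => mymfmmymfVmVm   [V → y m f]
mymfmmymfVmVm => mymfmmymfSmmVm   [V → S m]
mymfmmymfSmmVm => mymfmmymfmmmVm   [S → m]
mymfmmymfmmmVm => mymfmmymfmmmymfm   [V → y m f]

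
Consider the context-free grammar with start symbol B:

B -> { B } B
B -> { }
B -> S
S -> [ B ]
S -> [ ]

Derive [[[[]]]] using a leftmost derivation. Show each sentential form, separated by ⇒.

B ⇒ S ⇒ [B] ⇒ [S] ⇒ [[B]] ⇒ [[S]] ⇒ [[[B]]] ⇒ [[[S]]] ⇒ [[[[]]]]

B ⇒ S   [B -> S]
S ⇒ [B]   [S -> [ B ]]
[B] ⇒ [S]   [B -> S]
[S] ⇒ [[B]]   [S -> [ B ]]
[[B]] ⇒ [[S]]   [B -> S]
[[S]] ⇒ [[[B]]]   [S -> [ B ]]
[[[B]]] ⇒ [[[S]]]   [B -> S]
[[[S]]] ⇒ [[[[]]]]   [S -> [ ]]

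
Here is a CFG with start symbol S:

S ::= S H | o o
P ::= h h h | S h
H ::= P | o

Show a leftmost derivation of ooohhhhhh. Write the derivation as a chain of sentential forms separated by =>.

S => SH   [S ::= S H]
SH => SHH   [S ::= S H]
SHH => SHHH   [S ::= S H]
SHHH => ooHHH   [S ::= o o]
ooHHH => oooHH   [H ::= o]
oooHH => oooPH   [H ::= P]
oooPH => ooohhhH   [P ::= h h h]
ooohhhH => ooohhhP   [H ::= P]
ooohhhP => ooohhhhhh   [P ::= h h h]

S => SH => SHH => SHHH => ooHHH => oooHH => oooPH => ooohhhH => ooohhhP => ooohhhhhh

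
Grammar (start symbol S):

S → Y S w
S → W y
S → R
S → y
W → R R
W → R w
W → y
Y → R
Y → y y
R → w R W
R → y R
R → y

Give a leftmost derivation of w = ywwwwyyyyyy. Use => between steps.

S=>R=>yR=>ywRW=>ywwRWW=>ywwwRWWW=>ywwwwRWWWW=>ywwwwyRWWWW=>ywwwwyyWWWW=>ywwwwyyyWWW=>ywwwwyyyyWW=>ywwwwyyyyyW=>ywwwwyyyyyy

S => R   [S → R]
R => yR   [R → y R]
yR => ywRW   [R → w R W]
ywRW => ywwRWW   [R → w R W]
ywwRWW => ywwwRWWW   [R → w R W]
ywwwRWWW => ywwwwRWWWW   [R → w R W]
ywwwwRWWWW => ywwwwyRWWWW   [R → y R]
ywwwwyRWWWW => ywwwwyyWWWW   [R → y]
ywwwwyyWWWW => ywwwwyyyWWW   [W → y]
ywwwwyyyWWW => ywwwwyyyyWW   [W → y]
ywwwwyyyyWW => ywwwwyyyyyW   [W → y]
ywwwwyyyyyW => ywwwwyyyyyy   [W → y]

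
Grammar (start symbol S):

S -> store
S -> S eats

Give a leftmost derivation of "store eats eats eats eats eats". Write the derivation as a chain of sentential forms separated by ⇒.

S ⇒ S eats   [S -> S eats]
S eats ⇒ S eats eats   [S -> S eats]
S eats eats ⇒ S eats eats eats   [S -> S eats]
S eats eats eats ⇒ S eats eats eats eats   [S -> S eats]
S eats eats eats eats ⇒ S eats eats eats eats eats   [S -> S eats]
S eats eats eats eats eats ⇒ store eats eats eats eats eats   [S -> store]

S ⇒ S eats ⇒ S eats eats ⇒ S eats eats eats ⇒ S eats eats eats eats ⇒ S eats eats eats eats eats ⇒ store eats eats eats eats eats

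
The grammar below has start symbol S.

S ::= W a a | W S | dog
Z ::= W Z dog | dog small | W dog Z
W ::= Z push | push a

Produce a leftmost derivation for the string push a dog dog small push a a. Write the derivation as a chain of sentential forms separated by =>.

S => W a a => Z push a a => W dog Z push a a => push a dog Z push a a => push a dog dog small push a a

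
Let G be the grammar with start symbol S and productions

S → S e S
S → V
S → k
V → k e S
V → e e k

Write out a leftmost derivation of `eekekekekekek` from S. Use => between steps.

S => SeS => SeSeS => SeSeSeS => SeSeSeSeS => SeSeSeSeSeS => VeSeSeSeSeS => eekeSeSeSeSeS => eekekeSeSeSeS => eekekekeSeSeS => eekekekekeSeS => eekekekekekeS => eekekekekekek

S => SeS   [S → S e S]
SeS => SeSeS   [S → S e S]
SeSeS => SeSeSeS   [S → S e S]
SeSeSeS => SeSeSeSeS   [S → S e S]
SeSeSeSeS => SeSeSeSeSeS   [S → S e S]
SeSeSeSeSeS => VeSeSeSeSeS   [S → V]
VeSeSeSeSeS => eekeSeSeSeSeS   [V → e e k]
eekeSeSeSeSeS => eekekeSeSeSeS   [S → k]
eekekeSeSeSeS => eekekekeSeSeS   [S → k]
eekekekeSeSeS => eekekekekeSeS   [S → k]
eekekekekeSeS => eekekekekekeS   [S → k]
eekekekekekeS => eekekekekekek   [S → k]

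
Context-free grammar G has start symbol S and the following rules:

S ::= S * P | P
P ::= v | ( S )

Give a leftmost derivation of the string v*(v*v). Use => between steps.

S => S*P => P*P => v*P => v*(S) => v*(S*P) => v*(P*P) => v*(v*P) => v*(v*v)

S => S*P   [S ::= S * P]
S*P => P*P   [S ::= P]
P*P => v*P   [P ::= v]
v*P => v*(S)   [P ::= ( S )]
v*(S) => v*(S*P)   [S ::= S * P]
v*(S*P) => v*(P*P)   [S ::= P]
v*(P*P) => v*(v*P)   [P ::= v]
v*(v*P) => v*(v*v)   [P ::= v]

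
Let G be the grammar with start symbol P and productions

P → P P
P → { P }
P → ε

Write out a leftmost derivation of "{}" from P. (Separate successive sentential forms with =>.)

P => PP   [P → P P]
PP => PPP   [P → P P]
PPP => {P}PP   [P → { P }]
{P}PP => {}PP   [P → ε]
{}PP => {}P   [P → ε]
{}P => {}   [P → ε]

P => PP => PPP => {P}PP => {}PP => {}P => {}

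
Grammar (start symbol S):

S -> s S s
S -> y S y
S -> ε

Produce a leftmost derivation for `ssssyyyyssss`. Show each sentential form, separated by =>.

S => sSs => ssSss => sssSsss => ssssSssss => ssssySyssss => ssssyySyyssss => ssssyyyyssss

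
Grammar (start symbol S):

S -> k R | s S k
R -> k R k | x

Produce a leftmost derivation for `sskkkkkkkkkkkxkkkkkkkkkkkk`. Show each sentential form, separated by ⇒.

S ⇒ sSk   [S -> s S k]
sSk ⇒ ssSkk   [S -> s S k]
ssSkk ⇒ sskRkk   [S -> k R]
sskRkk ⇒ sskkRkkk   [R -> k R k]
sskkRkkk ⇒ sskkkRkkkk   [R -> k R k]
sskkkRkkkk ⇒ sskkkkRkkkkk   [R -> k R k]
sskkkkRkkkkk ⇒ sskkkkkRkkkkkk   [R -> k R k]
sskkkkkRkkkkkk ⇒ sskkkkkkRkkkkkkk   [R -> k R k]
sskkkkkkRkkkkkkk ⇒ sskkkkkkkRkkkkkkkk   [R -> k R k]
sskkkkkkkRkkkkkkkk ⇒ sskkkkkkkkRkkkkkkkkk   [R -> k R k]
sskkkkkkkkRkkkkkkkkk ⇒ sskkkkkkkkkRkkkkkkkkkk   [R -> k R k]
sskkkkkkkkkRkkkkkkkkkk ⇒ sskkkkkkkkkkRkkkkkkkkkkk   [R -> k R k]
sskkkkkkkkkkRkkkkkkkkkkk ⇒ sskkkkkkkkkkkRkkkkkkkkkkkk   [R -> k R k]
sskkkkkkkkkkkRkkkkkkkkkkkk ⇒ sskkkkkkkkkkkxkkkkkkkkkkkk   [R -> x]

S ⇒ sSk ⇒ ssSkk ⇒ sskRkk ⇒ sskkRkkk ⇒ sskkkRkkkk ⇒ sskkkkRkkkkk ⇒ sskkkkkRkkkkkk ⇒ sskkkkkkRkkkkkkk ⇒ sskkkkkkkRkkkkkkkk ⇒ sskkkkkkkkRkkkkkkkkk ⇒ sskkkkkkkkkRkkkkkkkkkk ⇒ sskkkkkkkkkkRkkkkkkkkkkk ⇒ sskkkkkkkkkkkRkkkkkkkkkkkk ⇒ sskkkkkkkkkkkxkkkkkkkkkkkk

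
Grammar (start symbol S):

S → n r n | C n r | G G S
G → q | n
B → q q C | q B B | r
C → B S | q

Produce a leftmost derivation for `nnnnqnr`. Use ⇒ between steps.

S ⇒ GGS ⇒ nGS ⇒ nnS ⇒ nnGGS ⇒ nnnGS ⇒ nnnnS ⇒ nnnnCnr ⇒ nnnnqnr

S ⇒ GGS   [S → G G S]
GGS ⇒ nGS   [G → n]
nGS ⇒ nnS   [G → n]
nnS ⇒ nnGGS   [S → G G S]
nnGGS ⇒ nnnGS   [G → n]
nnnGS ⇒ nnnnS   [G → n]
nnnnS ⇒ nnnnCnr   [S → C n r]
nnnnCnr ⇒ nnnnqnr   [C → q]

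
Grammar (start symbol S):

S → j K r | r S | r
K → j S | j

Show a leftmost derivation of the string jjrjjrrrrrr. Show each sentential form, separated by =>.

S => jKr   [S → j K r]
jKr => jjSr   [K → j S]
jjSr => jjrSr   [S → r S]
jjrSr => jjrjKrr   [S → j K r]
jjrjKrr => jjrjjSrr   [K → j S]
jjrjjSrr => jjrjjrSrr   [S → r S]
jjrjjrSrr => jjrjjrrSrr   [S → r S]
jjrjjrrSrr => jjrjjrrrSrr   [S → r S]
jjrjjrrrSrr => jjrjjrrrrrr   [S → r]

S => jKr => jjSr => jjrSr => jjrjKrr => jjrjjSrr => jjrjjrSrr => jjrjjrrSrr => jjrjjrrrSrr => jjrjjrrrrrr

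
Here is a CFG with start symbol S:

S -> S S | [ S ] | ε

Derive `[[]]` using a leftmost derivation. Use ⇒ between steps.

S ⇒ SS ⇒ SSS ⇒ SSSS ⇒ [S]SSS ⇒ [[S]]SSS ⇒ [[]]SSS ⇒ [[]]SS ⇒ [[]]S ⇒ [[]]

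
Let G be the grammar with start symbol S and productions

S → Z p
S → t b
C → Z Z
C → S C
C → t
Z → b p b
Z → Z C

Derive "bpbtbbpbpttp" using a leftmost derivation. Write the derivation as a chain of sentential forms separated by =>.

S => Zp   [S → Z p]
Zp => ZCp   [Z → Z C]
ZCp => ZCCp   [Z → Z C]
ZCCp => bpbCCp   [Z → b p b]
bpbCCp => bpbSCCp   [C → S C]
bpbSCCp => bpbtbCCp   [S → t b]
bpbtbCCp => bpbtbSCCp   [C → S C]
bpbtbSCCp => bpbtbZpCCp   [S → Z p]
bpbtbZpCCp => bpbtbbpbpCCp   [Z → b p b]
bpbtbbpbpCCp => bpbtbbpbptCp   [C → t]
bpbtbbpbptCp => bpbtbbpbpttp   [C → t]

S=>Zp=>ZCp=>ZCCp=>bpbCCp=>bpbSCCp=>bpbtbCCp=>bpbtbSCCp=>bpbtbZpCCp=>bpbtbbpbpCCp=>bpbtbbpbptCp=>bpbtbbpbpttp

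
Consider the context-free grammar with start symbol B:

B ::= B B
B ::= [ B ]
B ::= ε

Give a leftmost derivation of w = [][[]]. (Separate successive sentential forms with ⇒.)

B ⇒ BB   [B ::= B B]
BB ⇒ BBB   [B ::= B B]
BBB ⇒ BBBB   [B ::= B B]
BBBB ⇒ [B]BBB   [B ::= [ B ]]
[B]BBB ⇒ []BBB   [B ::= ε]
[]BBB ⇒ []BB   [B ::= ε]
[]BB ⇒ []B   [B ::= ε]
[]B ⇒ [][B]   [B ::= [ B ]]
[][B] ⇒ [][[B]]   [B ::= [ B ]]
[][[B]] ⇒ [][[]]   [B ::= ε]

B⇒BB⇒BBB⇒BBBB⇒[B]BBB⇒[]BBB⇒[]BB⇒[]B⇒[][B]⇒[][[B]]⇒[][[]]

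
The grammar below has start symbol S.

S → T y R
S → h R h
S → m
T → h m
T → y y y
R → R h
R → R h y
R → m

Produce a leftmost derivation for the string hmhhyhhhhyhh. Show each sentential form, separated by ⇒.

S ⇒ hRh   [S → h R h]
hRh ⇒ hRhh   [R → R h]
hRhh ⇒ hRhyhh   [R → R h y]
hRhyhh ⇒ hRhhyhh   [R → R h]
hRhhyhh ⇒ hRhhhyhh   [R → R h]
hRhhhyhh ⇒ hRhhhhyhh   [R → R h]
hRhhhhyhh ⇒ hRhyhhhhyhh   [R → R h y]
hRhyhhhhyhh ⇒ hRhhyhhhhyhh   [R → R h]
hRhhyhhhhyhh ⇒ hmhhyhhhhyhh   [R → m]

S ⇒ hRh ⇒ hRhh ⇒ hRhyhh ⇒ hRhhyhh ⇒ hRhhhyhh ⇒ hRhhhhyhh ⇒ hRhyhhhhyhh ⇒ hRhhyhhhhyhh ⇒ hmhhyhhhhyhh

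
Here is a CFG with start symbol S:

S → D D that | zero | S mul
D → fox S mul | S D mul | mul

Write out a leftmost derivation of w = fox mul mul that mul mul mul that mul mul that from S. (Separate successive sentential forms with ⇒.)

S ⇒ D D that ⇒ fox S mul D that ⇒ fox D D that mul D that ⇒ fox S D mul D that mul D that ⇒ fox D D that D mul D that mul D that ⇒ fox mul D that D mul D that mul D that ⇒ fox mul mul that D mul D that mul D that ⇒ fox mul mul that mul mul D that mul D that ⇒ fox mul mul that mul mul mul that mul D that ⇒ fox mul mul that mul mul mul that mul mul that

S ⇒ D D that   [S → D D that]
D D that ⇒ fox S mul D that   [D → fox S mul]
fox S mul D that ⇒ fox D D that mul D that   [S → D D that]
fox D D that mul D that ⇒ fox S D mul D that mul D that   [D → S D mul]
fox S D mul D that mul D that ⇒ fox D D that D mul D that mul D that   [S → D D that]
fox D D that D mul D that mul D that ⇒ fox mul D that D mul D that mul D that   [D → mul]
fox mul D that D mul D that mul D that ⇒ fox mul mul that D mul D that mul D that   [D → mul]
fox mul mul that D mul D that mul D that ⇒ fox mul mul that mul mul D that mul D that   [D → mul]
fox mul mul that mul mul D that mul D that ⇒ fox mul mul that mul mul mul that mul D that   [D → mul]
fox mul mul that mul mul mul that mul D that ⇒ fox mul mul that mul mul mul that mul mul that   [D → mul]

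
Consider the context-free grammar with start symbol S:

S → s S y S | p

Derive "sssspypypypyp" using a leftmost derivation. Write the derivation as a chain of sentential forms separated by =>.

S => sSyS => ssSySyS => sssSySySyS => ssssSySySySyS => sssspySySySyS => sssspypySySyS => sssspypypySyS => sssspypypypyS => sssspypypypyp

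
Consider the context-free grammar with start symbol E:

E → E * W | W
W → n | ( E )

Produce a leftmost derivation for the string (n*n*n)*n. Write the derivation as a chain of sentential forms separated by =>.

E => E*W => W*W => (E)*W => (E*W)*W => (E*W*W)*W => (W*W*W)*W => (n*W*W)*W => (n*n*W)*W => (n*n*n)*W => (n*n*n)*n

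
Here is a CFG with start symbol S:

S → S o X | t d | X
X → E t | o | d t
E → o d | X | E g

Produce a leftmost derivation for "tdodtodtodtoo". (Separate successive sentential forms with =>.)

S => SoX => SoXoX => SoXoXoX => SoXoXoXoX => tdoXoXoXoX => tdodtoXoXoX => tdodtodtoXoX => tdodtodtodtoX => tdodtodtodtoo

S => SoX   [S → S o X]
SoX => SoXoX   [S → S o X]
SoXoX => SoXoXoX   [S → S o X]
SoXoXoX => SoXoXoXoX   [S → S o X]
SoXoXoXoX => tdoXoXoXoX   [S → t d]
tdoXoXoXoX => tdodtoXoXoX   [X → d t]
tdodtoXoXoX => tdodtodtoXoX   [X → d t]
tdodtodtoXoX => tdodtodtodtoX   [X → d t]
tdodtodtodtoX => tdodtodtodtoo   [X → o]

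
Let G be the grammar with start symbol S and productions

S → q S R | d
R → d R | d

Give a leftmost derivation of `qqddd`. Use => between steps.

S => qSR   [S → q S R]
qSR => qqSRR   [S → q S R]
qqSRR => qqdRR   [S → d]
qqdRR => qqddR   [R → d]
qqddR => qqddd   [R → d]

S => qSR => qqSRR => qqdRR => qqddR => qqddd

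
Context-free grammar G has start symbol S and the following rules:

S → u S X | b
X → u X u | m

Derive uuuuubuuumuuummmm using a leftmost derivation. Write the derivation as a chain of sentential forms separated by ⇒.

S⇒uSX⇒uuSXX⇒uuuSXXX⇒uuuuSXXXX⇒uuuuuSXXXXX⇒uuuuubXXXXX⇒uuuuubuXuXXXX⇒uuuuubuuXuuXXXX⇒uuuuubuuuXuuuXXXX⇒uuuuubuuumuuuXXXX⇒uuuuubuuumuuumXXX⇒uuuuubuuumuuummXX⇒uuuuubuuumuuummmX⇒uuuuubuuumuuummmm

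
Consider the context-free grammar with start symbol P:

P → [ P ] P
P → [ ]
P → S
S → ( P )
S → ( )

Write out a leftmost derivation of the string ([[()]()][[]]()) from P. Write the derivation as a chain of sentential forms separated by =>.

P => S => (P) => ([P]P) => ([[P]P]P) => ([[S]P]P) => ([[()]P]P) => ([[()]S]P) => ([[()]()]P) => ([[()]()][P]P) => ([[()]()][[]]P) => ([[()]()][[]]S) => ([[()]()][[]]())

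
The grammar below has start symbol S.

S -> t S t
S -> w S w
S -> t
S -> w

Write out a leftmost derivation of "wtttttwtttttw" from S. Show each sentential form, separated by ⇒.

S⇒wSw⇒wtStw⇒wttSttw⇒wtttStttw⇒wttttSttttw⇒wtttttStttttw⇒wtttttwtttttw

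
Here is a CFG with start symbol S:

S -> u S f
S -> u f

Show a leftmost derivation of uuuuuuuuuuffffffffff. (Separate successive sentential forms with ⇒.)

S ⇒ uSf ⇒ uuSff ⇒ uuuSfff ⇒ uuuuSffff ⇒ uuuuuSfffff ⇒ uuuuuuSffffff ⇒ uuuuuuuSfffffff ⇒ uuuuuuuuSffffffff ⇒ uuuuuuuuuSfffffffff ⇒ uuuuuuuuuuffffffffff

S ⇒ uSf   [S -> u S f]
uSf ⇒ uuSff   [S -> u S f]
uuSff ⇒ uuuSfff   [S -> u S f]
uuuSfff ⇒ uuuuSffff   [S -> u S f]
uuuuSffff ⇒ uuuuuSfffff   [S -> u S f]
uuuuuSfffff ⇒ uuuuuuSffffff   [S -> u S f]
uuuuuuSffffff ⇒ uuuuuuuSfffffff   [S -> u S f]
uuuuuuuSfffffff ⇒ uuuuuuuuSffffffff   [S -> u S f]
uuuuuuuuSffffffff ⇒ uuuuuuuuuSfffffffff   [S -> u S f]
uuuuuuuuuSfffffffff ⇒ uuuuuuuuuuffffffffff   [S -> u f]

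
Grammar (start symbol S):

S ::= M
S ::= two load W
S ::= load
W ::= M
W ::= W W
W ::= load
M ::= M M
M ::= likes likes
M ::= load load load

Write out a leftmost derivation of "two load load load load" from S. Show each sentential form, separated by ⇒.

S ⇒ two load W   [S ::= two load W]
two load W ⇒ two load W W   [W ::= W W]
two load W W ⇒ two load W W W   [W ::= W W]
two load W W W ⇒ two load load W W   [W ::= load]
two load load W W ⇒ two load load load W   [W ::= load]
two load load load W ⇒ two load load load load   [W ::= load]

S ⇒ two load W ⇒ two load W W ⇒ two load W W W ⇒ two load load W W ⇒ two load load load W ⇒ two load load load load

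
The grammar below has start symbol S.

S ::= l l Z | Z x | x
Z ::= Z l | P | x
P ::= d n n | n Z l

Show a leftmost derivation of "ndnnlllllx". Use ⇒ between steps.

S ⇒ Zx   [S ::= Z x]
Zx ⇒ Zlx   [Z ::= Z l]
Zlx ⇒ Zllx   [Z ::= Z l]
Zllx ⇒ Zlllx   [Z ::= Z l]
Zlllx ⇒ Zllllx   [Z ::= Z l]
Zllllx ⇒ Pllllx   [Z ::= P]
Pllllx ⇒ nZlllllx   [P ::= n Z l]
nZlllllx ⇒ nPlllllx   [Z ::= P]
nPlllllx ⇒ ndnnlllllx   [P ::= d n n]

S⇒Zx⇒Zlx⇒Zllx⇒Zlllx⇒Zllllx⇒Pllllx⇒nZlllllx⇒nPlllllx⇒ndnnlllllx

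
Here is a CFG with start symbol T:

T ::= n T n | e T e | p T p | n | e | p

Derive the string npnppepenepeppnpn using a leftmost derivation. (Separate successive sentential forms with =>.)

T => nTn   [T ::= n T n]
nTn => npTpn   [T ::= p T p]
npTpn => npnTnpn   [T ::= n T n]
npnTnpn => npnpTpnpn   [T ::= p T p]
npnpTpnpn => npnppTppnpn   [T ::= p T p]
npnppTppnpn => npnppeTeppnpn   [T ::= e T e]
npnppeTeppnpn => npnppepTpeppnpn   [T ::= p T p]
npnppepTpeppnpn => npnppepeTepeppnpn   [T ::= e T e]
npnppepeTepeppnpn => npnppepenepeppnpn   [T ::= n]

T => nTn => npTpn => npnTnpn => npnpTpnpn => npnppTppnpn => npnppeTeppnpn => npnppepTpeppnpn => npnppepeTepeppnpn => npnppepenepeppnpn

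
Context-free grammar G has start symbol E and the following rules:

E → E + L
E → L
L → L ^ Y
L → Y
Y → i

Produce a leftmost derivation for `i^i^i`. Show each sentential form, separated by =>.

E=>L=>L^Y=>L^Y^Y=>Y^Y^Y=>i^Y^Y=>i^i^Y=>i^i^i

E => L   [E → L]
L => L^Y   [L → L ^ Y]
L^Y => L^Y^Y   [L → L ^ Y]
L^Y^Y => Y^Y^Y   [L → Y]
Y^Y^Y => i^Y^Y   [Y → i]
i^Y^Y => i^i^Y   [Y → i]
i^i^Y => i^i^i   [Y → i]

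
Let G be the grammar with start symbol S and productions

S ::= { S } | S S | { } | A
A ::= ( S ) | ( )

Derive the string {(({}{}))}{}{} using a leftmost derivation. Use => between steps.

S => SS   [S ::= S S]
SS => SSS   [S ::= S S]
SSS => {S}SS   [S ::= { S }]
{S}SS => {A}SS   [S ::= A]
{A}SS => {(S)}SS   [A ::= ( S )]
{(S)}SS => {(A)}SS   [S ::= A]
{(A)}SS => {((S))}SS   [A ::= ( S )]
{((S))}SS => {((SS))}SS   [S ::= S S]
{((SS))}SS => {(({}S))}SS   [S ::= { }]
{(({}S))}SS => {(({}{}))}SS   [S ::= { }]
{(({}{}))}SS => {(({}{}))}{}S   [S ::= { }]
{(({}{}))}{}S => {(({}{}))}{}{}   [S ::= { }]

S=>SS=>SSS=>{S}SS=>{A}SS=>{(S)}SS=>{(A)}SS=>{((S))}SS=>{((SS))}SS=>{(({}S))}SS=>{(({}{}))}SS=>{(({}{}))}{}S=>{(({}{}))}{}{}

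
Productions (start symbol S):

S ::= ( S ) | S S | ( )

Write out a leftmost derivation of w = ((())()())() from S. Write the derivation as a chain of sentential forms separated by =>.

S => SS => (S)S => (SS)S => (SSS)S => ((S)SS)S => ((())SS)S => ((())()S)S => ((())()())S => ((())()())()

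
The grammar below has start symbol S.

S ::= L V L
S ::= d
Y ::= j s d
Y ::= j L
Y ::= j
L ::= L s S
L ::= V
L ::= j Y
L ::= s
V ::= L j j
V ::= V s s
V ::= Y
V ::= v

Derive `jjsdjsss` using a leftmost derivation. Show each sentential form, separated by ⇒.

S ⇒ LVL   [S ::= L V L]
LVL ⇒ jYVL   [L ::= j Y]
jYVL ⇒ jjsdVL   [Y ::= j s d]
jjsdVL ⇒ jjsdVssL   [V ::= V s s]
jjsdVssL ⇒ jjsdYssL   [V ::= Y]
jjsdYssL ⇒ jjsdjssL   [Y ::= j]
jjsdjssL ⇒ jjsdjsss   [L ::= s]

S⇒LVL⇒jYVL⇒jjsdVL⇒jjsdVssL⇒jjsdYssL⇒jjsdjssL⇒jjsdjsss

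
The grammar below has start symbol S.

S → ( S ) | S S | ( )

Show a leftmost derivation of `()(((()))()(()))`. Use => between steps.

S => SS   [S → S S]
SS => ()S   [S → ( )]
()S => ()(S)   [S → ( S )]
()(S) => ()(SS)   [S → S S]
()(SS) => ()(SSS)   [S → S S]
()(SSS) => ()((S)SS)   [S → ( S )]
()((S)SS) => ()(((S))SS)   [S → ( S )]
()(((S))SS) => ()(((()))SS)   [S → ( )]
()(((()))SS) => ()(((()))()S)   [S → ( )]
()(((()))()S) => ()(((()))()(S))   [S → ( S )]
()(((()))()(S)) => ()(((()))()(()))   [S → ( )]

S => SS => ()S => ()(S) => ()(SS) => ()(SSS) => ()((S)SS) => ()(((S))SS) => ()(((()))SS) => ()(((()))()S) => ()(((()))()(S)) => ()(((()))()(()))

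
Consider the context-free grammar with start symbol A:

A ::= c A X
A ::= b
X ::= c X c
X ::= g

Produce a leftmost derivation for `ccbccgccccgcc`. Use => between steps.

A => cAX   [A ::= c A X]
cAX => ccAXX   [A ::= c A X]
ccAXX => ccbXX   [A ::= b]
ccbXX => ccbcXcX   [X ::= c X c]
ccbcXcX => ccbccXccX   [X ::= c X c]
ccbccXccX => ccbccgccX   [X ::= g]
ccbccgccX => ccbccgcccXc   [X ::= c X c]
ccbccgcccXc => ccbccgccccXcc   [X ::= c X c]
ccbccgccccXcc => ccbccgccccgcc   [X ::= g]

A => cAX => ccAXX => ccbXX => ccbcXcX => ccbccXccX => ccbccgccX => ccbccgcccXc => ccbccgccccXcc => ccbccgccccgcc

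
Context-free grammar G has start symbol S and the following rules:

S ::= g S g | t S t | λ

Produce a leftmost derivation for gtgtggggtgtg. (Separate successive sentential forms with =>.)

S => gSg   [S ::= g S g]
gSg => gtStg   [S ::= t S t]
gtStg => gtgSgtg   [S ::= g S g]
gtgSgtg => gtgtStgtg   [S ::= t S t]
gtgtStgtg => gtgtgSgtgtg   [S ::= g S g]
gtgtgSgtgtg => gtgtggSggtgtg   [S ::= g S g]
gtgtggSggtgtg => gtgtggggtgtg   [S ::= λ]

S => gSg => gtStg => gtgSgtg => gtgtStgtg => gtgtgSgtgtg => gtgtggSggtgtg => gtgtggggtgtg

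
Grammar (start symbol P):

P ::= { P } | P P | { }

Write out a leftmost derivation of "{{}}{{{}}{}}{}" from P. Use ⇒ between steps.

P⇒PP⇒{P}P⇒{{}}P⇒{{}}PP⇒{{}}{P}P⇒{{}}{PP}P⇒{{}}{{P}P}P⇒{{}}{{{}}P}P⇒{{}}{{{}}{}}P⇒{{}}{{{}}{}}{}

P ⇒ PP   [P ::= P P]
PP ⇒ {P}P   [P ::= { P }]
{P}P ⇒ {{}}P   [P ::= { }]
{{}}P ⇒ {{}}PP   [P ::= P P]
{{}}PP ⇒ {{}}{P}P   [P ::= { P }]
{{}}{P}P ⇒ {{}}{PP}P   [P ::= P P]
{{}}{PP}P ⇒ {{}}{{P}P}P   [P ::= { P }]
{{}}{{P}P}P ⇒ {{}}{{{}}P}P   [P ::= { }]
{{}}{{{}}P}P ⇒ {{}}{{{}}{}}P   [P ::= { }]
{{}}{{{}}{}}P ⇒ {{}}{{{}}{}}{}   [P ::= { }]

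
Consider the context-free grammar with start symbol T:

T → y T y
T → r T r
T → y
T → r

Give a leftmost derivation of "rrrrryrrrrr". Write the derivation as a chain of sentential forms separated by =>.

T => rTr   [T → r T r]
rTr => rrTrr   [T → r T r]
rrTrr => rrrTrrr   [T → r T r]
rrrTrrr => rrrrTrrrr   [T → r T r]
rrrrTrrrr => rrrrrTrrrrr   [T → r T r]
rrrrrTrrrrr => rrrrryrrrrr   [T → y]

T=>rTr=>rrTrr=>rrrTrrr=>rrrrTrrrr=>rrrrrTrrrrr=>rrrrryrrrrr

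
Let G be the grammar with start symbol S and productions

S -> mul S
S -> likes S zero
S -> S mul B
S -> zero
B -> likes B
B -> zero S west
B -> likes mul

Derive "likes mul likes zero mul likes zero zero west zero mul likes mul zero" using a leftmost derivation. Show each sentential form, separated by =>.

S => likes S zero   [S -> likes S zero]
likes S zero => likes S mul B zero   [S -> S mul B]
likes S mul B zero => likes mul S mul B zero   [S -> mul S]
likes mul S mul B zero => likes mul likes S zero mul B zero   [S -> likes S zero]
likes mul likes S zero mul B zero => likes mul likes S mul B zero mul B zero   [S -> S mul B]
likes mul likes S mul B zero mul B zero => likes mul likes zero mul B zero mul B zero   [S -> zero]
likes mul likes zero mul B zero mul B zero => likes mul likes zero mul likes B zero mul B zero   [B -> likes B]
likes mul likes zero mul likes B zero mul B zero => likes mul likes zero mul likes zero S west zero mul B zero   [B -> zero S west]
likes mul likes zero mul likes zero S west zero mul B zero => likes mul likes zero mul likes zero zero west zero mul B zero   [S -> zero]
likes mul likes zero mul likes zero zero west zero mul B zero => likes mul likes zero mul likes zero zero west zero mul likes mul zero   [B -> likes mul]

S => likes S zero => likes S mul B zero => likes mul S mul B zero => likes mul likes S zero mul B zero => likes mul likes S mul B zero mul B zero => likes mul likes zero mul B zero mul B zero => likes mul likes zero mul likes B zero mul B zero => likes mul likes zero mul likes zero S west zero mul B zero => likes mul likes zero mul likes zero zero west zero mul B zero => likes mul likes zero mul likes zero zero west zero mul likes mul zero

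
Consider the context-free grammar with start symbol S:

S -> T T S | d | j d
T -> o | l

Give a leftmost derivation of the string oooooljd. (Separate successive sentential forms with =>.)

S => TTS => oTS => ooS => ooTTS => oooTS => ooooS => ooooTTS => oooooTS => ooooolS => oooooljd

S => TTS   [S -> T T S]
TTS => oTS   [T -> o]
oTS => ooS   [T -> o]
ooS => ooTTS   [S -> T T S]
ooTTS => oooTS   [T -> o]
oooTS => ooooS   [T -> o]
ooooS => ooooTTS   [S -> T T S]
ooooTTS => oooooTS   [T -> o]
oooooTS => ooooolS   [T -> l]
ooooolS => oooooljd   [S -> j d]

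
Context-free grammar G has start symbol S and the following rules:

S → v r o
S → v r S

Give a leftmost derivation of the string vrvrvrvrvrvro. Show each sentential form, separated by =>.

S => vrS   [S → v r S]
vrS => vrvrS   [S → v r S]
vrvrS => vrvrvrS   [S → v r S]
vrvrvrS => vrvrvrvrS   [S → v r S]
vrvrvrvrS => vrvrvrvrvrS   [S → v r S]
vrvrvrvrvrS => vrvrvrvrvrvro   [S → v r o]

S => vrS => vrvrS => vrvrvrS => vrvrvrvrS => vrvrvrvrvrS => vrvrvrvrvrvro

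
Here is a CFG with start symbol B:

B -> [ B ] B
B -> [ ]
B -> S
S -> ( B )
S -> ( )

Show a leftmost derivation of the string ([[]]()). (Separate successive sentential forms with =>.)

B => S => (B) => ([B]B) => ([[]]B) => ([[]]S) => ([[]]())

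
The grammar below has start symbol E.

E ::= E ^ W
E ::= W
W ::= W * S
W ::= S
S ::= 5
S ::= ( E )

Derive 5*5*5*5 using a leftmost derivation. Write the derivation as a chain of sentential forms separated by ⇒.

E ⇒ W ⇒ W*S ⇒ W*S*S ⇒ W*S*S*S ⇒ S*S*S*S ⇒ 5*S*S*S ⇒ 5*5*S*S ⇒ 5*5*5*S ⇒ 5*5*5*5

E ⇒ W   [E ::= W]
W ⇒ W*S   [W ::= W * S]
W*S ⇒ W*S*S   [W ::= W * S]
W*S*S ⇒ W*S*S*S   [W ::= W * S]
W*S*S*S ⇒ S*S*S*S   [W ::= S]
S*S*S*S ⇒ 5*S*S*S   [S ::= 5]
5*S*S*S ⇒ 5*5*S*S   [S ::= 5]
5*5*S*S ⇒ 5*5*5*S   [S ::= 5]
5*5*5*S ⇒ 5*5*5*5   [S ::= 5]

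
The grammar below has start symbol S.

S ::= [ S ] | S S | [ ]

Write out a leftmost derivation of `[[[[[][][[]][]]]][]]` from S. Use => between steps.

S => [S] => [SS] => [[S]S] => [[[S]]S] => [[[[S]]]S] => [[[[SS]]]S] => [[[[SSS]]]S] => [[[[[]SS]]]S] => [[[[[]SSS]]]S] => [[[[[][]SS]]]S] => [[[[[][][S]S]]]S] => [[[[[][][[]]S]]]S] => [[[[[][][[]][]]]]S] => [[[[[][][[]][]]]][]]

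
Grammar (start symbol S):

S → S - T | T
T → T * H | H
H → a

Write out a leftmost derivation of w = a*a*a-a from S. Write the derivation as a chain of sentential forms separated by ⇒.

S ⇒ S-T   [S → S - T]
S-T ⇒ T-T   [S → T]
T-T ⇒ T*H-T   [T → T * H]
T*H-T ⇒ T*H*H-T   [T → T * H]
T*H*H-T ⇒ H*H*H-T   [T → H]
H*H*H-T ⇒ a*H*H-T   [H → a]
a*H*H-T ⇒ a*a*H-T   [H → a]
a*a*H-T ⇒ a*a*a-T   [H → a]
a*a*a-T ⇒ a*a*a-H   [T → H]
a*a*a-H ⇒ a*a*a-a   [H → a]

S ⇒ S-T ⇒ T-T ⇒ T*H-T ⇒ T*H*H-T ⇒ H*H*H-T ⇒ a*H*H-T ⇒ a*a*H-T ⇒ a*a*a-T ⇒ a*a*a-H ⇒ a*a*a-a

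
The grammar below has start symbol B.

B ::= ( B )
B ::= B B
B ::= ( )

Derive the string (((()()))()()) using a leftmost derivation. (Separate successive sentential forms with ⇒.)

B ⇒ (B) ⇒ (BB) ⇒ (BBB) ⇒ ((B)BB) ⇒ (((B))BB) ⇒ (((BB))BB) ⇒ (((()B))BB) ⇒ (((()()))BB) ⇒ (((()()))()B) ⇒ (((()()))()())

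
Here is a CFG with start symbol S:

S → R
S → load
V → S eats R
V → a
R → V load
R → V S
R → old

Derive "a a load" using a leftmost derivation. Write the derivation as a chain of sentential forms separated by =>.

S => R => V S => a S => a R => a V load => a a load

S => R   [S → R]
R => V S   [R → V S]
V S => a S   [V → a]
a S => a R   [S → R]
a R => a V load   [R → V load]
a V load => a a load   [V → a]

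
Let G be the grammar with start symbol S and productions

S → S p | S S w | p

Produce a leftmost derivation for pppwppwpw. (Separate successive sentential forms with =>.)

S => SSw   [S → S S w]
SSw => SSwSw   [S → S S w]
SSwSw => SSwSwSw   [S → S S w]
SSwSwSw => SpSwSwSw   [S → S p]
SpSwSwSw => ppSwSwSw   [S → p]
ppSwSwSw => pppwSwSw   [S → p]
pppwSwSw => pppwSpwSw   [S → S p]
pppwSpwSw => pppwppwSw   [S → p]
pppwppwSw => pppwppwpw   [S → p]

S => SSw => SSwSw => SSwSwSw => SpSwSwSw => ppSwSwSw => pppwSwSw => pppwSpwSw => pppwppwSw => pppwppwpw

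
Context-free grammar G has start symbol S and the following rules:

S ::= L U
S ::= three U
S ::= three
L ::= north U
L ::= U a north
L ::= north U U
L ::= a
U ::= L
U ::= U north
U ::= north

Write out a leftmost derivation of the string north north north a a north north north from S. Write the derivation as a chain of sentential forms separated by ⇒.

S ⇒ L U ⇒ north U U U ⇒ north U north U U ⇒ north north north U U ⇒ north north north U north U ⇒ north north north L north U ⇒ north north north U a north north U ⇒ north north north L a north north U ⇒ north north north a a north north U ⇒ north north north a a north north north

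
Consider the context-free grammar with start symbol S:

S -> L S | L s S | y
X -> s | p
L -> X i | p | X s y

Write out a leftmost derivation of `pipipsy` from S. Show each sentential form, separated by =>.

S => LS => XiS => piS => piLS => piXiS => pipiS => pipiLsS => pipipsS => pipipsy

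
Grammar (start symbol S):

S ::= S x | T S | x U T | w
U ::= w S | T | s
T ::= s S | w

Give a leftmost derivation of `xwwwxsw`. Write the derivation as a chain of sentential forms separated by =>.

S => xUT   [S ::= x U T]
xUT => xwST   [U ::= w S]
xwST => xwSxT   [S ::= S x]
xwSxT => xwTSxT   [S ::= T S]
xwTSxT => xwwSxT   [T ::= w]
xwwSxT => xwwwxT   [S ::= w]
xwwwxT => xwwwxsS   [T ::= s S]
xwwwxsS => xwwwxsw   [S ::= w]

S=>xUT=>xwST=>xwSxT=>xwTSxT=>xwwSxT=>xwwwxT=>xwwwxsS=>xwwwxsw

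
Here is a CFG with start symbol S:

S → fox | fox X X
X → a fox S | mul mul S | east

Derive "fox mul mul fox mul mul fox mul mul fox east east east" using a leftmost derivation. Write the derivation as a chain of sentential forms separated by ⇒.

S ⇒ fox X X ⇒ fox mul mul S X ⇒ fox mul mul fox X X X ⇒ fox mul mul fox mul mul S X X ⇒ fox mul mul fox mul mul fox X X X X ⇒ fox mul mul fox mul mul fox mul mul S X X X ⇒ fox mul mul fox mul mul fox mul mul fox X X X ⇒ fox mul mul fox mul mul fox mul mul fox east X X ⇒ fox mul mul fox mul mul fox mul mul fox east east X ⇒ fox mul mul fox mul mul fox mul mul fox east east east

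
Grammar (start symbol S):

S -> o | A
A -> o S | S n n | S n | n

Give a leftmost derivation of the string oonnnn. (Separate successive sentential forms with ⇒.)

S ⇒ A ⇒ Snn ⇒ Ann ⇒ Snnn ⇒ Annn ⇒ oSnnn ⇒ oAnnn ⇒ ooSnnn ⇒ ooAnnn ⇒ oonnnn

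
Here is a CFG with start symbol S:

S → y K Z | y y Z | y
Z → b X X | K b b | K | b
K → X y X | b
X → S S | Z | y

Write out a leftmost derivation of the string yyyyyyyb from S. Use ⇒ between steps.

S⇒yKZ⇒yXyXZ⇒yZyXZ⇒yKyXZ⇒yXyXyXZ⇒yyyXyXZ⇒yyyyyXZ⇒yyyyySSZ⇒yyyyyySZ⇒yyyyyyyZ⇒yyyyyyyb

S ⇒ yKZ   [S → y K Z]
yKZ ⇒ yXyXZ   [K → X y X]
yXyXZ ⇒ yZyXZ   [X → Z]
yZyXZ ⇒ yKyXZ   [Z → K]
yKyXZ ⇒ yXyXyXZ   [K → X y X]
yXyXyXZ ⇒ yyyXyXZ   [X → y]
yyyXyXZ ⇒ yyyyyXZ   [X → y]
yyyyyXZ ⇒ yyyyySSZ   [X → S S]
yyyyySSZ ⇒ yyyyyySZ   [S → y]
yyyyyySZ ⇒ yyyyyyyZ   [S → y]
yyyyyyyZ ⇒ yyyyyyyb   [Z → b]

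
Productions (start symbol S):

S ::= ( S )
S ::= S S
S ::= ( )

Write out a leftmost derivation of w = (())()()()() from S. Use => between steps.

S => SS => SSS => SSSS => SSSSS => (S)SSSS => (())SSSS => (())()SSS => (())()()SS => (())()()()S => (())()()()()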